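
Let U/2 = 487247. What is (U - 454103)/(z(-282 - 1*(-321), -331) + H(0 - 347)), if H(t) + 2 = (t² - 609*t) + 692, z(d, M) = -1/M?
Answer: 172249421/110031683 ≈ 1.5655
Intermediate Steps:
U = 974494 (U = 2*487247 = 974494)
H(t) = 690 + t² - 609*t (H(t) = -2 + ((t² - 609*t) + 692) = -2 + (692 + t² - 609*t) = 690 + t² - 609*t)
(U - 454103)/(z(-282 - 1*(-321), -331) + H(0 - 347)) = (974494 - 454103)/(-1/(-331) + (690 + (0 - 347)² - 609*(0 - 347))) = 520391/(-1*(-1/331) + (690 + (-347)² - 609*(-347))) = 520391/(1/331 + (690 + 120409 + 211323)) = 520391/(1/331 + 332422) = 520391/(110031683/331) = 520391*(331/110031683) = 172249421/110031683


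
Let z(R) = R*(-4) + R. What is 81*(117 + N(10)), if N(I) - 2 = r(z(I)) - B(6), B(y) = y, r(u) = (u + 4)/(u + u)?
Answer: 91881/10 ≈ 9188.1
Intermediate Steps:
z(R) = -3*R (z(R) = -4*R + R = -3*R)
r(u) = (4 + u)/(2*u) (r(u) = (4 + u)/((2*u)) = (4 + u)*(1/(2*u)) = (4 + u)/(2*u))
N(I) = -4 - (4 - 3*I)/(6*I) (N(I) = 2 + ((4 - 3*I)/(2*((-3*I))) - 1*6) = 2 + ((-1/(3*I))*(4 - 3*I)/2 - 6) = 2 + (-(4 - 3*I)/(6*I) - 6) = 2 + (-6 - (4 - 3*I)/(6*I)) = -4 - (4 - 3*I)/(6*I))
81*(117 + N(10)) = 81*(117 + (⅙)*(-4 - 21*10)/10) = 81*(117 + (⅙)*(⅒)*(-4 - 210)) = 81*(117 + (⅙)*(⅒)*(-214)) = 81*(117 - 107/30) = 81*(3403/30) = 91881/10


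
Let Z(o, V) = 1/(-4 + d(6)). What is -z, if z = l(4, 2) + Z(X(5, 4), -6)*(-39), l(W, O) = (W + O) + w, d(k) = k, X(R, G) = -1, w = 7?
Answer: 13/2 ≈ 6.5000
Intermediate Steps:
l(W, O) = 7 + O + W (l(W, O) = (W + O) + 7 = (O + W) + 7 = 7 + O + W)
Z(o, V) = ½ (Z(o, V) = 1/(-4 + 6) = 1/2 = ½)
z = -13/2 (z = (7 + 2 + 4) + (½)*(-39) = 13 - 39/2 = -13/2 ≈ -6.5000)
-z = -1*(-13/2) = 13/2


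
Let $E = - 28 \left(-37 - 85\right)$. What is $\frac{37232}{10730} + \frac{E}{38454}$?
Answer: $\frac{12658388}{3556995} \approx 3.5587$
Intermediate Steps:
$E = 3416$ ($E = \left(-28\right) \left(-122\right) = 3416$)
$\frac{37232}{10730} + \frac{E}{38454} = \frac{37232}{10730} + \frac{3416}{38454} = 37232 \cdot \frac{1}{10730} + 3416 \cdot \frac{1}{38454} = \frac{18616}{5365} + \frac{1708}{19227} = \frac{12658388}{3556995}$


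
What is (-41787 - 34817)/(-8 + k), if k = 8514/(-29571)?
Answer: 377542814/40847 ≈ 9242.9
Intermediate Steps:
k = -2838/9857 (k = 8514*(-1/29571) = -2838/9857 ≈ -0.28792)
(-41787 - 34817)/(-8 + k) = (-41787 - 34817)/(-8 - 2838/9857) = -76604/(-81694/9857) = -76604*(-9857/81694) = 377542814/40847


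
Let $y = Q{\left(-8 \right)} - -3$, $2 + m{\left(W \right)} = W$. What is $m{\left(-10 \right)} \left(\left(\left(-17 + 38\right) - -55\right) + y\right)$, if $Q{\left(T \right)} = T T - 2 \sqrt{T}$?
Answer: $-1716 + 48 i \sqrt{2} \approx -1716.0 + 67.882 i$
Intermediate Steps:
$m{\left(W \right)} = -2 + W$
$Q{\left(T \right)} = T^{2} - 2 \sqrt{T}$
$y = 67 - 4 i \sqrt{2}$ ($y = \left(\left(-8\right)^{2} - 2 \sqrt{-8}\right) - -3 = \left(64 - 2 \cdot 2 i \sqrt{2}\right) + 3 = \left(64 - 4 i \sqrt{2}\right) + 3 = 67 - 4 i \sqrt{2} \approx 67.0 - 5.6569 i$)
$m{\left(-10 \right)} \left(\left(\left(-17 + 38\right) - -55\right) + y\right) = \left(-2 - 10\right) \left(\left(\left(-17 + 38\right) - -55\right) + \left(67 - 4 i \sqrt{2}\right)\right) = - 12 \left(\left(21 + 55\right) + \left(67 - 4 i \sqrt{2}\right)\right) = - 12 \left(76 + \left(67 - 4 i \sqrt{2}\right)\right) = - 12 \left(143 - 4 i \sqrt{2}\right) = -1716 + 48 i \sqrt{2}$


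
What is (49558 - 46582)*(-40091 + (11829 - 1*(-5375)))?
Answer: -68111712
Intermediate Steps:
(49558 - 46582)*(-40091 + (11829 - 1*(-5375))) = 2976*(-40091 + (11829 + 5375)) = 2976*(-40091 + 17204) = 2976*(-22887) = -68111712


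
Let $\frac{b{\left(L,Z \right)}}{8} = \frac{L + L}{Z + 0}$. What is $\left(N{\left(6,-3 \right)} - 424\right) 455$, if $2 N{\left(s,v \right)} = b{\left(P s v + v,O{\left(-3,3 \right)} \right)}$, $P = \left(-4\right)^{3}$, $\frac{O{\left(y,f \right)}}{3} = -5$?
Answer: $-471744$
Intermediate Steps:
$O{\left(y,f \right)} = -15$ ($O{\left(y,f \right)} = 3 \left(-5\right) = -15$)
$P = -64$
$b{\left(L,Z \right)} = \frac{16 L}{Z}$ ($b{\left(L,Z \right)} = 8 \frac{L + L}{Z + 0} = 8 \frac{2 L}{Z} = \frac{16 L}{Z}$)
$N{\left(s,v \right)} = - \frac{8 v}{15} + \frac{512 s v}{15}$ ($N{\left(s,v \right)} = \frac{16 \left(- 64 s v + v\right) \frac{1}{-15}}{2} = \frac{16 \left(- 64 s v + v\right) \left(- \frac{1}{15}\right)}{2} = \frac{16 \left(v - 64 s v\right) \left(- \frac{1}{15}\right)}{2} = \frac{- \frac{16 v}{15} + \frac{1024 s v}{15}}{2} = - \frac{8 v}{15} + \frac{512 s v}{15}$)
$\left(N{\left(6,-3 \right)} - 424\right) 455 = \left(\frac{8}{15} \left(-3\right) \left(-1 + 64 \cdot 6\right) - 424\right) 455 = \left(\frac{8}{15} \left(-3\right) \left(-1 + 384\right) - 424\right) 455 = \left(\frac{8}{15} \left(-3\right) 383 - 424\right) 455 = \left(- \frac{3064}{5} - 424\right) 455 = \left(- \frac{5184}{5}\right) 455 = -471744$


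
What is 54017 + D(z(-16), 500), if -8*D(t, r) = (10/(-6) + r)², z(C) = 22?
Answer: 1654199/72 ≈ 22975.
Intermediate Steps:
D(t, r) = -(-5/3 + r)²/8 (D(t, r) = -(10/(-6) + r)²/8 = -(10*(-⅙) + r)²/8 = -(-5/3 + r)²/8)
54017 + D(z(-16), 500) = 54017 - (-5 + 3*500)²/72 = 54017 - (-5 + 1500)²/72 = 54017 - 1/72*1495² = 54017 - 1/72*2235025 = 54017 - 2235025/72 = 1654199/72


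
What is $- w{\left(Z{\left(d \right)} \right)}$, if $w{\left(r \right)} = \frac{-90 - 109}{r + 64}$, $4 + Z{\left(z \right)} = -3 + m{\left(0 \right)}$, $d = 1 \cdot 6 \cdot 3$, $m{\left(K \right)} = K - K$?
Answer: $\frac{199}{57} \approx 3.4912$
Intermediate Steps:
$m{\left(K \right)} = 0$
$d = 18$ ($d = 6 \cdot 3 = 18$)
$Z{\left(z \right)} = -7$ ($Z{\left(z \right)} = -4 + \left(-3 + 0\right) = -4 - 3 = -7$)
$w{\left(r \right)} = - \frac{199}{64 + r}$
$- w{\left(Z{\left(d \right)} \right)} = - \frac{-199}{64 - 7} = - \frac{-199}{57} = \left(-1\right) \left(- \frac{199}{57}\right) = \frac{199}{57}$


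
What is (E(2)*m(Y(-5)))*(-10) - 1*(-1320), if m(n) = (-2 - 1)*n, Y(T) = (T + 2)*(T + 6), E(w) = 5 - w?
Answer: 1050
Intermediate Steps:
Y(T) = (2 + T)*(6 + T)
m(n) = -3*n
(E(2)*m(Y(-5)))*(-10) - 1*(-1320) = ((5 - 1*2)*(-3*(12 + (-5)² + 8*(-5))))*(-10) - 1*(-1320) = ((5 - 2)*(-3*(12 + 25 - 40)))*(-10) + 1320 = (3*(-3*(-3)))*(-10) + 1320 = (3*9)*(-10) + 1320 = 27*(-10) + 1320 = -270 + 1320 = 1050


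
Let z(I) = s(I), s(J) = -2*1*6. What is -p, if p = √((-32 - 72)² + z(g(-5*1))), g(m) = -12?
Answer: -2*√2701 ≈ -103.94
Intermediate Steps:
s(J) = -12 (s(J) = -2*6 = -12)
z(I) = -12
p = 2*√2701 (p = √((-32 - 72)² - 12) = √((-104)² - 12) = √(10816 - 12) = √10804 = 2*√2701 ≈ 103.94)
-p = -2*√2701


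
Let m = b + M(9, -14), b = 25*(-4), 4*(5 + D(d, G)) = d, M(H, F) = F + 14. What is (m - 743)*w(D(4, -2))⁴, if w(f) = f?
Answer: -215808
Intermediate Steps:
M(H, F) = 14 + F
D(d, G) = -5 + d/4
b = -100
m = -100 (m = -100 + (14 - 14) = -100 + 0 = -100)
(m - 743)*w(D(4, -2))⁴ = (-100 - 743)*(-5 + (¼)*4)⁴ = -843*(-5 + 1)⁴ = -843*(-4)⁴ = -843*256 = -215808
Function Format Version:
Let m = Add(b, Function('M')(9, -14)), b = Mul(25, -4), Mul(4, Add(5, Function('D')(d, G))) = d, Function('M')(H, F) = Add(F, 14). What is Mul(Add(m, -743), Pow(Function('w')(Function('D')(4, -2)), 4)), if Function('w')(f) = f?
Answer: -215808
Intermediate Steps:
Function('M')(H, F) = Add(14, F)
Function('D')(d, G) = Add(-5, Mul(Rational(1, 4), d))
b = -100
m = -100 (m = Add(-100, Add(14, -14)) = Add(-100, 0) = -100)
Mul(Add(m, -743), Pow(Function('w')(Function('D')(4, -2)), 4)) = Mul(Add(-100, -743), Pow(Add(-5, Mul(Rational(1, 4), 4)), 4)) = Mul(-843, Pow(Add(-5, 1), 4)) = Mul(-843, Pow(-4, 4)) = Mul(-843, 256) = -215808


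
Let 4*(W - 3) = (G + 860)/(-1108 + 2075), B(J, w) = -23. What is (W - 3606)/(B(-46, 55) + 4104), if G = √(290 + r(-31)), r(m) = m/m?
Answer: -497698/563761 + √291/15785308 ≈ -0.88282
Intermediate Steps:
r(m) = 1
G = √291 (G = √(290 + 1) = √291 ≈ 17.059)
W = 3116/967 + √291/3868 (W = 3 + ((√291 + 860)/(-1108 + 2075))/4 = 3 + ((860 + √291)/967)/4 = 3 + ((860 + √291)*(1/967))/4 = 3 + (860/967 + √291/967)/4 = 3 + (215/967 + √291/3868) = 3116/967 + √291/3868 ≈ 3.2267)
(W - 3606)/(B(-46, 55) + 4104) = ((3116/967 + √291/3868) - 3606)/(-23 + 4104) = (-3483886/967 + √291/3868)/4081 = (-3483886/967 + √291/3868)*(1/4081) = -497698/563761 + √291/15785308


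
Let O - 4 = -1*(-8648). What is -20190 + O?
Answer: -11538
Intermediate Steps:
O = 8652 (O = 4 - 1*(-8648) = 4 + 8648 = 8652)
-20190 + O = -20190 + 8652 = -11538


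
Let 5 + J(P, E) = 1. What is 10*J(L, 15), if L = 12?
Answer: -40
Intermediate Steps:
J(P, E) = -4 (J(P, E) = -5 + 1 = -4)
10*J(L, 15) = 10*(-4) = -40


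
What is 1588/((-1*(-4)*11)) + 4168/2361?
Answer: 983165/25971 ≈ 37.856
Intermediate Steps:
1588/((-1*(-4)*11)) + 4168/2361 = 1588/((4*11)) + 4168*(1/2361) = 1588/44 + 4168/2361 = 1588*(1/44) + 4168/2361 = 397/11 + 4168/2361 = 983165/25971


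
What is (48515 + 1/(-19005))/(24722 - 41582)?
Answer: -461013787/160212150 ≈ -2.8775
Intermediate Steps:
(48515 + 1/(-19005))/(24722 - 41582) = (48515 - 1/19005)/(-16860) = (922027574/19005)*(-1/16860) = -461013787/160212150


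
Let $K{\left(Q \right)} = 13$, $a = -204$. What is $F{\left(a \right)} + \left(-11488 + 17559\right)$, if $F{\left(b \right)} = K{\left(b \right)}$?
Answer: $6084$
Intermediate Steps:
$F{\left(b \right)} = 13$
$F{\left(a \right)} + \left(-11488 + 17559\right) = 13 + \left(-11488 + 17559\right) = 13 + 6071 = 6084$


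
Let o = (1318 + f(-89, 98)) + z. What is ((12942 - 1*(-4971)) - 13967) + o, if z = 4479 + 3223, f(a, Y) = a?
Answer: 12877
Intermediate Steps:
z = 7702
o = 8931 (o = (1318 - 89) + 7702 = 1229 + 7702 = 8931)
((12942 - 1*(-4971)) - 13967) + o = ((12942 - 1*(-4971)) - 13967) + 8931 = ((12942 + 4971) - 13967) + 8931 = (17913 - 13967) + 8931 = 3946 + 8931 = 12877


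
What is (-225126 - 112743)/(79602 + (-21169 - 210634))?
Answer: 48267/21743 ≈ 2.2199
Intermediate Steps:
(-225126 - 112743)/(79602 + (-21169 - 210634)) = -337869/(79602 - 231803) = -337869/(-152201) = -337869*(-1/152201) = 48267/21743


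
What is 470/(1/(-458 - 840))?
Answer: -610060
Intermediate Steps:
470/(1/(-458 - 840)) = 470/(1/(-1298)) = 470/(-1/1298) = 470*(-1298) = -610060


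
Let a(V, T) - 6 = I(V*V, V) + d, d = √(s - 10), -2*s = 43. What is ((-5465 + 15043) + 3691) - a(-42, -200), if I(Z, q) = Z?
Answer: 11499 - 3*I*√14/2 ≈ 11499.0 - 5.6125*I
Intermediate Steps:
s = -43/2 (s = -½*43 = -43/2 ≈ -21.500)
d = 3*I*√14/2 (d = √(-43/2 - 10) = √(-63/2) = 3*I*√14/2 ≈ 5.6125*I)
a(V, T) = 6 + V² + 3*I*√14/2 (a(V, T) = 6 + (V*V + 3*I*√14/2) = 6 + (V² + 3*I*√14/2) = 6 + V² + 3*I*√14/2)
((-5465 + 15043) + 3691) - a(-42, -200) = ((-5465 + 15043) + 3691) - (6 + (-42)² + 3*I*√14/2) = (9578 + 3691) - (6 + 1764 + 3*I*√14/2) = 13269 - (1770 + 3*I*√14/2) = 13269 + (-1770 - 3*I*√14/2) = 11499 - 3*I*√14/2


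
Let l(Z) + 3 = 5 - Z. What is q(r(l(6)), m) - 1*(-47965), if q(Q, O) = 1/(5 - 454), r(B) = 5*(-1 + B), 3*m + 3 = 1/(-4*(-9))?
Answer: 21536284/449 ≈ 47965.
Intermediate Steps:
l(Z) = 2 - Z (l(Z) = -3 + (5 - Z) = 2 - Z)
m = -107/108 (m = -1 + 1/(3*((-4*(-9)))) = -1 + (⅓)/36 = -1 + (⅓)*(1/36) = -1 + 1/108 = -107/108 ≈ -0.99074)
r(B) = -5 + 5*B
q(Q, O) = -1/449 (q(Q, O) = 1/(-449) = -1/449)
q(r(l(6)), m) - 1*(-47965) = -1/449 - 1*(-47965) = -1/449 + 47965 = 21536284/449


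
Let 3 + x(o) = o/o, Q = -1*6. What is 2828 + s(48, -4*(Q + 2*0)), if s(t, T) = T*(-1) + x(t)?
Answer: 2802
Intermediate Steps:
Q = -6
x(o) = -2 (x(o) = -3 + o/o = -3 + 1 = -2)
s(t, T) = -2 - T (s(t, T) = T*(-1) - 2 = -T - 2 = -2 - T)
2828 + s(48, -4*(Q + 2*0)) = 2828 + (-2 - (-4)*(-6 + 2*0)) = 2828 + (-2 - (-4)*(-6 + 0)) = 2828 + (-2 - (-4)*(-6)) = 2828 + (-2 - 1*24) = 2828 + (-2 - 24) = 2828 - 26 = 2802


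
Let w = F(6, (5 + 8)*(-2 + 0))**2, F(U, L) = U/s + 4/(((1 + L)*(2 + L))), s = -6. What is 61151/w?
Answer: 1375897500/22201 ≈ 61975.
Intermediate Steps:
F(U, L) = -U/6 + 4/((1 + L)*(2 + L)) (F(U, L) = U/(-6) + 4/(((1 + L)*(2 + L))) = U*(-1/6) + 4*(1/((1 + L)*(2 + L))) = -U/6 + 4/((1 + L)*(2 + L)))
w = 22201/22500 (w = ((24 - 2*6 - 1*6*((5 + 8)*(-2 + 0))**2 - 3*(5 + 8)*(-2 + 0)*6)/(6*(2 + ((5 + 8)*(-2 + 0))**2 + 3*((5 + 8)*(-2 + 0)))))**2 = ((24 - 12 - 1*6*(13*(-2))**2 - 3*13*(-2)*6)/(6*(2 + (13*(-2))**2 + 3*(13*(-2)))))**2 = ((24 - 12 - 1*6*(-26)**2 - 3*(-26)*6)/(6*(2 + (-26)**2 + 3*(-26))))**2 = ((24 - 12 - 1*6*676 + 468)/(6*(2 + 676 - 78)))**2 = ((1/6)*(24 - 12 - 4056 + 468)/600)**2 = ((1/6)*(1/600)*(-3576))**2 = (-149/150)**2 = 22201/22500 ≈ 0.98671)
61151/w = 61151/(22201/22500) = 61151*(22500/22201) = 1375897500/22201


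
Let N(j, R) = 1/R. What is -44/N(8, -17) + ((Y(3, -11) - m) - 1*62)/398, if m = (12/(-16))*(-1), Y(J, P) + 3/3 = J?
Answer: 1190573/1592 ≈ 747.85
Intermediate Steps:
Y(J, P) = -1 + J
m = ¾ (m = (12*(-1/16))*(-1) = -¾*(-1) = ¾ ≈ 0.75000)
-44/N(8, -17) + ((Y(3, -11) - m) - 1*62)/398 = -44/(1/(-17)) + (((-1 + 3) - 1*¾) - 1*62)/398 = -44/(-1/17) + ((2 - ¾) - 62)*(1/398) = -44*(-17) + (5/4 - 62)*(1/398) = 748 - 243/4*1/398 = 748 - 243/1592 = 1190573/1592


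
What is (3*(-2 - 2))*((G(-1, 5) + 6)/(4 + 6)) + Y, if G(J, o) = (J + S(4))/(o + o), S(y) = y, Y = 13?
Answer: 136/25 ≈ 5.4400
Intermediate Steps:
G(J, o) = (4 + J)/(2*o) (G(J, o) = (J + 4)/(o + o) = (4 + J)/((2*o)) = (4 + J)*(1/(2*o)) = (4 + J)/(2*o))
(3*(-2 - 2))*((G(-1, 5) + 6)/(4 + 6)) + Y = (3*(-2 - 2))*(((1/2)*(4 - 1)/5 + 6)/(4 + 6)) + 13 = (3*(-4))*(((1/2)*(1/5)*3 + 6)/10) + 13 = -12*(3/10 + 6)/10 + 13 = -378/(5*10) + 13 = -12*63/100 + 13 = -189/25 + 13 = 136/25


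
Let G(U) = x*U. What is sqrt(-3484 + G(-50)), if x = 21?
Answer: I*sqrt(4534) ≈ 67.335*I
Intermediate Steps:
G(U) = 21*U
sqrt(-3484 + G(-50)) = sqrt(-3484 + 21*(-50)) = sqrt(-3484 - 1050) = sqrt(-4534) = I*sqrt(4534)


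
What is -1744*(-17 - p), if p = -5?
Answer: 20928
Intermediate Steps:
-1744*(-17 - p) = -1744*(-17 - 1*(-5)) = -1744*(-17 + 5) = -1744*(-12) = 20928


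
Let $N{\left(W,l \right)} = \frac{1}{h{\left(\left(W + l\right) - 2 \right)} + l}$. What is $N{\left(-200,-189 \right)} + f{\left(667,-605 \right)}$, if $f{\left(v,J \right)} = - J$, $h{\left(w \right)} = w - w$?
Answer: $\frac{114344}{189} \approx 605.0$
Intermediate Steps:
$h{\left(w \right)} = 0$
$N{\left(W,l \right)} = \frac{1}{l}$ ($N{\left(W,l \right)} = \frac{1}{0 + l} = \frac{1}{l}$)
$N{\left(-200,-189 \right)} + f{\left(667,-605 \right)} = \frac{1}{-189} - -605 = - \frac{1}{189} + 605 = \frac{114344}{189}$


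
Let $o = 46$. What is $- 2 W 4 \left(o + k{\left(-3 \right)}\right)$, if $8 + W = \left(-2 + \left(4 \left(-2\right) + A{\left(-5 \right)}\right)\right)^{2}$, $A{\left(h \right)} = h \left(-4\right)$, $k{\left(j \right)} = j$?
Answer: $-31648$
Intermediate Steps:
$A{\left(h \right)} = - 4 h$
$W = 92$ ($W = -8 + \left(-2 + \left(4 \left(-2\right) - -20\right)\right)^{2} = -8 + \left(-2 + \left(-8 + 20\right)\right)^{2} = -8 + \left(-2 + 12\right)^{2} = -8 + 10^{2} = -8 + 100 = 92$)
$- 2 W 4 \left(o + k{\left(-3 \right)}\right) = \left(-2\right) 92 \cdot 4 \left(46 - 3\right) = \left(-184\right) 4 \cdot 43 = \left(-736\right) 43 = -31648$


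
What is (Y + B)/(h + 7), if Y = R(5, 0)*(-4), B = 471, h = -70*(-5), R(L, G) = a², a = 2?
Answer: 65/51 ≈ 1.2745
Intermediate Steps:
R(L, G) = 4 (R(L, G) = 2² = 4)
h = 350
Y = -16 (Y = 4*(-4) = -16)
(Y + B)/(h + 7) = (-16 + 471)/(350 + 7) = 455/357 = 455*(1/357) = 65/51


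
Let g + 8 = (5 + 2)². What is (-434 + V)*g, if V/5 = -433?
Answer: -106559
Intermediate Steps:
g = 41 (g = -8 + (5 + 2)² = -8 + 7² = -8 + 49 = 41)
V = -2165 (V = 5*(-433) = -2165)
(-434 + V)*g = (-434 - 2165)*41 = -2599*41 = -106559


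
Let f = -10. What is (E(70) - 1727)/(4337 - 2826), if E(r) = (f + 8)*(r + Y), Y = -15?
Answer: -1837/1511 ≈ -1.2158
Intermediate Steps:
E(r) = 30 - 2*r (E(r) = (-10 + 8)*(r - 15) = -2*(-15 + r) = 30 - 2*r)
(E(70) - 1727)/(4337 - 2826) = ((30 - 2*70) - 1727)/(4337 - 2826) = ((30 - 140) - 1727)/1511 = (-110 - 1727)*(1/1511) = -1837*1/1511 = -1837/1511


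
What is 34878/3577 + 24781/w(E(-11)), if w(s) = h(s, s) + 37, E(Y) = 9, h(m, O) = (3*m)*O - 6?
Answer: 98198209/980098 ≈ 100.19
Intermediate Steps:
h(m, O) = -6 + 3*O*m (h(m, O) = 3*O*m - 6 = -6 + 3*O*m)
w(s) = 31 + 3*s² (w(s) = (-6 + 3*s*s) + 37 = (-6 + 3*s²) + 37 = 31 + 3*s²)
34878/3577 + 24781/w(E(-11)) = 34878/3577 + 24781/(31 + 3*9²) = 34878*(1/3577) + 24781/(31 + 3*81) = 34878/3577 + 24781/(31 + 243) = 34878/3577 + 24781/274 = 98198209/980098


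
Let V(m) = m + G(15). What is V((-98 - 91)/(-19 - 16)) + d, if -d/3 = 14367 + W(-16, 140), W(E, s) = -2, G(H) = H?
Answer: -215373/5 ≈ -43075.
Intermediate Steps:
V(m) = 15 + m (V(m) = m + 15 = 15 + m)
d = -43095 (d = -3*(14367 - 2) = -3*14365 = -43095)
V((-98 - 91)/(-19 - 16)) + d = (15 + (-98 - 91)/(-19 - 16)) - 43095 = (15 - 189/(-35)) - 43095 = (15 - 189*(-1/35)) - 43095 = (15 + 27/5) - 43095 = 102/5 - 43095 = -215373/5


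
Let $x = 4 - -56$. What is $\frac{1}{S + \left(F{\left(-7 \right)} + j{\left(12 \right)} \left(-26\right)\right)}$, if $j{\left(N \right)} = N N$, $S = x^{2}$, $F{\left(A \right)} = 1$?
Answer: $- \frac{1}{143} \approx -0.006993$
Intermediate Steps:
$x = 60$ ($x = 4 + 56 = 60$)
$S = 3600$ ($S = 60^{2} = 3600$)
$j{\left(N \right)} = N^{2}$
$\frac{1}{S + \left(F{\left(-7 \right)} + j{\left(12 \right)} \left(-26\right)\right)} = \frac{1}{3600 + \left(1 + 12^{2} \left(-26\right)\right)} = \frac{1}{3600 + \left(1 + 144 \left(-26\right)\right)} = \frac{1}{3600 + \left(1 - 3744\right)} = \frac{1}{3600 - 3743} = \frac{1}{-143} = - \frac{1}{143}$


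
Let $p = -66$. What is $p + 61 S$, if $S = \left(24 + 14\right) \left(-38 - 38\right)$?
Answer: $-176234$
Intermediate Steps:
$S = -2888$ ($S = 38 \left(-76\right) = -2888$)
$p + 61 S = -66 + 61 \left(-2888\right) = -66 - 176168 = -176234$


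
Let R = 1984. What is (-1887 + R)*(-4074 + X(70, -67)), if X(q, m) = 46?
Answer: -390716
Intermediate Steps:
(-1887 + R)*(-4074 + X(70, -67)) = (-1887 + 1984)*(-4074 + 46) = 97*(-4028) = -390716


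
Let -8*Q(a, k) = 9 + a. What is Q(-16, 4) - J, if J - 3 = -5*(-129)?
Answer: -5177/8 ≈ -647.13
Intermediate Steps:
Q(a, k) = -9/8 - a/8 (Q(a, k) = -(9 + a)/8 = -9/8 - a/8)
J = 648 (J = 3 - 5*(-129) = 3 + 645 = 648)
Q(-16, 4) - J = (-9/8 - 1/8*(-16)) - 1*648 = (-9/8 + 2) - 648 = 7/8 - 648 = -5177/8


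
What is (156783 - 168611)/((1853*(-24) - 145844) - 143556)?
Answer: 2957/83468 ≈ 0.035427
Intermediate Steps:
(156783 - 168611)/((1853*(-24) - 145844) - 143556) = -11828/((-44472 - 145844) - 143556) = -11828/(-190316 - 143556) = -11828/(-333872) = -11828*(-1/333872) = 2957/83468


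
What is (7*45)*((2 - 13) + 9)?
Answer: -630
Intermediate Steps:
(7*45)*((2 - 13) + 9) = 315*(-11 + 9) = 315*(-2) = -630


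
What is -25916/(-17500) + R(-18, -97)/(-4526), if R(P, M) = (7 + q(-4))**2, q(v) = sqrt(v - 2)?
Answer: 29135829/19801250 - 7*I*sqrt(6)/2263 ≈ 1.4714 - 0.0075769*I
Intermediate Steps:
q(v) = sqrt(-2 + v)
R(P, M) = (7 + I*sqrt(6))**2 (R(P, M) = (7 + sqrt(-2 - 4))**2 = (7 + sqrt(-6))**2 = (7 + I*sqrt(6))**2)
-25916/(-17500) + R(-18, -97)/(-4526) = -25916/(-17500) + (7 + I*sqrt(6))**2/(-4526) = -25916*(-1/17500) + (7 + I*sqrt(6))**2*(-1/4526) = 6479/4375 - (7 + I*sqrt(6))**2/4526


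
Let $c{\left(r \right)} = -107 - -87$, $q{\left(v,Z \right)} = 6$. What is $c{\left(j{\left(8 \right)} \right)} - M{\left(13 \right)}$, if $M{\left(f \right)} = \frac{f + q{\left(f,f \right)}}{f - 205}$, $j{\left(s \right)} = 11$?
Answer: $- \frac{3821}{192} \approx -19.901$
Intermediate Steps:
$c{\left(r \right)} = -20$ ($c{\left(r \right)} = -107 + 87 = -20$)
$M{\left(f \right)} = \frac{6 + f}{-205 + f}$ ($M{\left(f \right)} = \frac{f + 6}{f - 205} = \frac{6 + f}{-205 + f}$)
$c{\left(j{\left(8 \right)} \right)} - M{\left(13 \right)} = -20 - \frac{6 + 13}{-205 + 13} = -20 - \frac{1}{-192} \cdot 19 = -20 - \left(- \frac{1}{192}\right) 19 = -20 - - \frac{19}{192} = -20 + \frac{19}{192} = - \frac{3821}{192}$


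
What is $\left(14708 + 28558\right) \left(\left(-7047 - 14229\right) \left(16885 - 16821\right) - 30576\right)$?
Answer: $-60236655840$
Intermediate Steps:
$\left(14708 + 28558\right) \left(\left(-7047 - 14229\right) \left(16885 - 16821\right) - 30576\right) = 43266 \left(\left(-21276\right) 64 - 30576\right) = 43266 \left(-1361664 - 30576\right) = 43266 \left(-1392240\right) = -60236655840$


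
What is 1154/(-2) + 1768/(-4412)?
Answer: -636873/1103 ≈ -577.40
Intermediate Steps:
1154/(-2) + 1768/(-4412) = 1154*(-½) + 1768*(-1/4412) = -577 - 442/1103 = -636873/1103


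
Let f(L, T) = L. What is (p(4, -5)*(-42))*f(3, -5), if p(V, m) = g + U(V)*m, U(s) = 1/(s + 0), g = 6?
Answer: -1197/2 ≈ -598.50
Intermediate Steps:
U(s) = 1/s
p(V, m) = 6 + m/V
(p(4, -5)*(-42))*f(3, -5) = ((6 - 5/4)*(-42))*3 = ((19/4)*(-42))*3 = -399/2*3 = -1197/2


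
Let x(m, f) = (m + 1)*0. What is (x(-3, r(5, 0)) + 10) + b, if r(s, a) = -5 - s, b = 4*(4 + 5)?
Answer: 46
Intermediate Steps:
b = 36 (b = 4*9 = 36)
x(m, f) = 0 (x(m, f) = (1 + m)*0 = 0)
(x(-3, r(5, 0)) + 10) + b = (0 + 10) + 36 = 10 + 36 = 46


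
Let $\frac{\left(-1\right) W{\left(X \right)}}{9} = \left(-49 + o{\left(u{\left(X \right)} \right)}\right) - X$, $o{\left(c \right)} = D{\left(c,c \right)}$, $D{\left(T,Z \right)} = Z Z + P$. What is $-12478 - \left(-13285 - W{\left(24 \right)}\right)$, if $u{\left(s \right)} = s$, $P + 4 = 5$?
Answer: $-3729$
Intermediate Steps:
$P = 1$ ($P = -4 + 5 = 1$)
$D{\left(T,Z \right)} = 1 + Z^{2}$ ($D{\left(T,Z \right)} = Z Z + 1 = Z^{2} + 1 = 1 + Z^{2}$)
$o{\left(c \right)} = 1 + c^{2}$
$W{\left(X \right)} = 432 - 9 X^{2} + 9 X$ ($W{\left(X \right)} = - 9 \left(\left(-49 + \left(1 + X^{2}\right)\right) - X\right) = - 9 \left(\left(-48 + X^{2}\right) - X\right) = - 9 \left(-48 + X^{2} - X\right) = 432 - 9 X^{2} + 9 X$)
$-12478 - \left(-13285 - W{\left(24 \right)}\right) = -12478 - \left(-13285 - \left(432 - 9 \cdot 24^{2} + 9 \cdot 24\right)\right) = -12478 - \left(-13285 - \left(432 - 5184 + 216\right)\right) = -12478 - \left(-13285 - -4536\right) = -12478 - \left(-13285 + 4536\right) = -12478 - -8749 = -12478 + 8749 = -3729$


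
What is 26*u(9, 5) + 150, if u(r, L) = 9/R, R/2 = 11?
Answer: 1767/11 ≈ 160.64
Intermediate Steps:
R = 22 (R = 2*11 = 22)
u(r, L) = 9/22
26*u(9, 5) + 150 = 26*(9/22) + 150 = 117/11 + 150 = 1767/11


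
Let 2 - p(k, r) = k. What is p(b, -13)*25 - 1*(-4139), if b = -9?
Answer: 4414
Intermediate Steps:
p(k, r) = 2 - k
p(b, -13)*25 - 1*(-4139) = (2 - 1*(-9))*25 - 1*(-4139) = (2 + 9)*25 + 4139 = 11*25 + 4139 = 275 + 4139 = 4414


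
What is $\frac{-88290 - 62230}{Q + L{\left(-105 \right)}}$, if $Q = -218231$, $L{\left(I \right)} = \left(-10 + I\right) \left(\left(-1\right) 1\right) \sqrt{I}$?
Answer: $\frac{16424065060}{23813078993} + \frac{8654900 i \sqrt{105}}{23813078993} \approx 0.68971 + 0.0037243 i$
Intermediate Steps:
$L{\left(I \right)} = \sqrt{I} \left(10 - I\right)$ ($L{\left(I \right)} = \left(-10 + I\right) \left(-1\right) \sqrt{I} = \left(10 - I\right) \sqrt{I} = \sqrt{I} \left(10 - I\right)$)
$\frac{-88290 - 62230}{Q + L{\left(-105 \right)}} = \frac{-88290 - 62230}{-218231 + \sqrt{-105} \left(10 - -105\right)} = - \frac{150520}{-218231 + i \sqrt{105} \left(10 + 105\right)} = - \frac{150520}{-218231 + i \sqrt{105} \cdot 115} = - \frac{150520}{-218231 + 115 i \sqrt{105}}$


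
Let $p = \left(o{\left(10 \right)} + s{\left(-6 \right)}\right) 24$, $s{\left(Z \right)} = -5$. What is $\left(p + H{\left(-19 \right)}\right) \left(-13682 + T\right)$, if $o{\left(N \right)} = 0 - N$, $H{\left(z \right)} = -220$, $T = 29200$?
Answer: $-9000440$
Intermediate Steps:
$o{\left(N \right)} = - N$
$p = -360$ ($p = \left(\left(-1\right) 10 - 5\right) 24 = \left(-10 - 5\right) 24 = \left(-15\right) 24 = -360$)
$\left(p + H{\left(-19 \right)}\right) \left(-13682 + T\right) = \left(-360 - 220\right) \left(-13682 + 29200\right) = \left(-580\right) 15518 = -9000440$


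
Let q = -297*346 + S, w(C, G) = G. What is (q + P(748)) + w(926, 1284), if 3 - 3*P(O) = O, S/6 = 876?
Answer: -289411/3 ≈ -96470.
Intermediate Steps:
S = 5256 (S = 6*876 = 5256)
P(O) = 1 - O/3
q = -97506 (q = -297*346 + 5256 = -102762 + 5256 = -97506)
(q + P(748)) + w(926, 1284) = (-97506 + (1 - 1/3*748)) + 1284 = (-97506 + (1 - 748/3)) + 1284 = (-97506 - 745/3) + 1284 = -293263/3 + 1284 = -289411/3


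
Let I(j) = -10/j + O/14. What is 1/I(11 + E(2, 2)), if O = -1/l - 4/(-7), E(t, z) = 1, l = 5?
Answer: -735/593 ≈ -1.2395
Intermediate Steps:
O = 13/35 (O = -1/5 - 4/(-7) = -1*⅕ - 4*(-⅐) = -⅕ + 4/7 = 13/35 ≈ 0.37143)
I(j) = 13/490 - 10/j (I(j) = -10/j + (13/35)/14 = -10/j + (13/35)*(1/14) = -10/j + 13/490 = 13/490 - 10/j)
1/I(11 + E(2, 2)) = 1/(13/490 - 10/(11 + 1)) = 1/(13/490 - 10/12) = 1/(13/490 - 10*1/12) = 1/(13/490 - ⅚) = 1/(-593/735) = -735/593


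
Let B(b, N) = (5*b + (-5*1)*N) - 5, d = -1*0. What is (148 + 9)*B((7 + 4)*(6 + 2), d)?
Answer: 68295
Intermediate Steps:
d = 0
B(b, N) = -5 - 5*N + 5*b (B(b, N) = (5*b - 5*N) - 5 = (-5*N + 5*b) - 5 = -5 - 5*N + 5*b)
(148 + 9)*B((7 + 4)*(6 + 2), d) = (148 + 9)*(-5 - 5*0 + 5*((7 + 4)*(6 + 2))) = 157*(-5 + 0 + 5*(11*8)) = 157*(-5 + 0 + 5*88) = 157*(-5 + 0 + 440) = 157*435 = 68295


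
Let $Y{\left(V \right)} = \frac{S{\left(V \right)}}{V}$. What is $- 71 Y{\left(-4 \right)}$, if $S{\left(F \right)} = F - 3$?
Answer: $- \frac{497}{4} \approx -124.25$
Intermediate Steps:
$S{\left(F \right)} = -3 + F$
$Y{\left(V \right)} = \frac{-3 + V}{V}$
$- 71 Y{\left(-4 \right)} = - 71 \frac{-3 - 4}{-4} = - 71 \left(\left(- \frac{1}{4}\right) \left(-7\right)\right) = \left(-71\right) \frac{7}{4} = - \frac{497}{4}$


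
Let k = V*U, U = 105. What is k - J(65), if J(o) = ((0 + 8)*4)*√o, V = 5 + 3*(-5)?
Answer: -1050 - 32*√65 ≈ -1308.0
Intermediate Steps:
V = -10 (V = 5 - 15 = -10)
J(o) = 32*√o (J(o) = (8*4)*√o = 32*√o)
k = -1050 (k = -10*105 = -1050)
k - J(65) = -1050 - 32*√65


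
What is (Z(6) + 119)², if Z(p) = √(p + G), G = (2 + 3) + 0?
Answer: (119 + √11)² ≈ 14961.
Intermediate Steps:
G = 5 (G = 5 + 0 = 5)
Z(p) = √(5 + p) (Z(p) = √(p + 5) = √(5 + p))
(Z(6) + 119)² = (√(5 + 6) + 119)² = (√11 + 119)² = (119 + √11)²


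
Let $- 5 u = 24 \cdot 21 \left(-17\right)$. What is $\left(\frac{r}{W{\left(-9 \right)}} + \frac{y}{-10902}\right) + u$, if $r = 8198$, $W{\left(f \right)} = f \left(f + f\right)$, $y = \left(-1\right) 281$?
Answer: $\frac{2596541837}{1471770} \approx 1764.2$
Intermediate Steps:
$y = -281$
$W{\left(f \right)} = 2 f^{2}$ ($W{\left(f \right)} = f 2 f = 2 f^{2}$)
$u = \frac{8568}{5}$ ($u = - \frac{24 \cdot 21 \left(-17\right)}{5} = - \frac{504 \left(-17\right)}{5} = \left(- \frac{1}{5}\right) \left(-8568\right) = \frac{8568}{5} \approx 1713.6$)
$\left(\frac{r}{W{\left(-9 \right)}} + \frac{y}{-10902}\right) + u = \left(\frac{8198}{2 \left(-9\right)^{2}} - \frac{281}{-10902}\right) + \frac{8568}{5} = \left(\frac{8198}{2 \cdot 81} - - \frac{281}{10902}\right) + \frac{8568}{5} = \left(\frac{8198}{162} + \frac{281}{10902}\right) + \frac{8568}{5} = \left(8198 \cdot \frac{1}{162} + \frac{281}{10902}\right) + \frac{8568}{5} = \left(\frac{4099}{81} + \frac{281}{10902}\right) + \frac{8568}{5} = \frac{14903353}{294354} + \frac{8568}{5} = \frac{2596541837}{1471770}$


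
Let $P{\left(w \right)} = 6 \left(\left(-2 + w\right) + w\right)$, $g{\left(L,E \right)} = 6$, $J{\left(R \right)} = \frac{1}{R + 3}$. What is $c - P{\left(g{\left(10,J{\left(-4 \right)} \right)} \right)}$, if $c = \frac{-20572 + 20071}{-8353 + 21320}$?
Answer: $- \frac{778521}{12967} \approx -60.039$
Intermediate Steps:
$J{\left(R \right)} = \frac{1}{3 + R}$
$P{\left(w \right)} = -12 + 12 w$ ($P{\left(w \right)} = 6 \left(-2 + 2 w\right) = -12 + 12 w$)
$c = - \frac{501}{12967} \approx -0.038637$
$c - P{\left(g{\left(10,J{\left(-4 \right)} \right)} \right)} = - \frac{501}{12967} - \left(-12 + 12 \cdot 6\right) = - \frac{501}{12967} - \left(-12 + 72\right) = - \frac{501}{12967} - 60 = - \frac{778521}{12967}$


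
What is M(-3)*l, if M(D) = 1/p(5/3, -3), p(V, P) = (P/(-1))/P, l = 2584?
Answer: -2584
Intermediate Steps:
p(V, P) = -1 (p(V, P) = (P*(-1))/P = (-P)/P = -1)
M(D) = -1 (M(D) = 1/(-1) = -1)
M(-3)*l = -1*2584 = -2584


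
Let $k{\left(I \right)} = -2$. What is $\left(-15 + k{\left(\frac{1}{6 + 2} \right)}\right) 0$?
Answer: $0$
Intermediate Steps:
$\left(-15 + k{\left(\frac{1}{6 + 2} \right)}\right) 0 = \left(-15 - 2\right) 0 = \left(-17\right) 0 = 0$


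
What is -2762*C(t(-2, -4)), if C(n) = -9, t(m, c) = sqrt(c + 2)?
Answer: 24858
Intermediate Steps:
t(m, c) = sqrt(2 + c)
-2762*C(t(-2, -4)) = -2762*(-9) = 24858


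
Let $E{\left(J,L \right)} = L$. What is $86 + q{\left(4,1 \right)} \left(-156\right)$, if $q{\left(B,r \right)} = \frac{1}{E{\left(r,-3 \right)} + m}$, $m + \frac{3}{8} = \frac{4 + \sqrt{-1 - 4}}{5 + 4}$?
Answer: $\frac{2075426}{14947} + \frac{29952 i \sqrt{5}}{14947} \approx 138.85 + 4.4808 i$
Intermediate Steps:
$m = \frac{5}{72} + \frac{i \sqrt{5}}{9}$ ($m = - \frac{3}{8} + \frac{4 + \sqrt{-1 - 4}}{5 + 4} = - \frac{3}{8} + \frac{4 + \sqrt{-1 - 4}}{9} = - \frac{3}{8} + \left(4 + \sqrt{-5}\right) \frac{1}{9} = - \frac{3}{8} + \left(4 + i \sqrt{5}\right) \frac{1}{9} = - \frac{3}{8} + \left(\frac{4}{9} + \frac{i \sqrt{5}}{9}\right) = \frac{5}{72} + \frac{i \sqrt{5}}{9} \approx 0.069444 + 0.24845 i$)
$q{\left(B,r \right)} = \frac{1}{- \frac{211}{72} + \frac{i \sqrt{5}}{9}}$ ($q{\left(B,r \right)} = \frac{1}{-3 + \left(\frac{5}{72} + \frac{i \sqrt{5}}{9}\right)} = \frac{1}{- \frac{211}{72} + \frac{i \sqrt{5}}{9}}$)
$86 + q{\left(4,1 \right)} \left(-156\right) = 86 + \left(- \frac{5064}{14947} - \frac{192 i \sqrt{5}}{14947}\right) \left(-156\right) = 86 + \left(\frac{789984}{14947} + \frac{29952 i \sqrt{5}}{14947}\right) = \frac{2075426}{14947} + \frac{29952 i \sqrt{5}}{14947}$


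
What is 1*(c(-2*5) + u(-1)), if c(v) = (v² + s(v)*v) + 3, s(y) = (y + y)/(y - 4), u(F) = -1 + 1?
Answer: 621/7 ≈ 88.714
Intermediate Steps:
u(F) = 0
s(y) = 2*y/(-4 + y) (s(y) = (2*y)/(-4 + y) = 2*y/(-4 + y))
c(v) = 3 + v² + 2*v²/(-4 + v) (c(v) = (v² + (2*v/(-4 + v))*v) + 3 = (v² + 2*v²/(-4 + v)) + 3 = 3 + v² + 2*v²/(-4 + v))
1*(c(-2*5) + u(-1)) = 1*((2*(-2*5)² + (-4 - 2*5)*(3 + (-2*5)²))/(-4 - 2*5) + 0) = 1*((2*(-10)² + (-4 - 10)*(3 + (-10)²))/(-4 - 10) + 0) = 1*((2*100 - 14*(3 + 100))/(-14) + 0) = 1*(-(200 - 14*103)/14 + 0) = 1*(-(200 - 1442)/14 + 0) = 1*(-1/14*(-1242) + 0) = 1*(621/7 + 0) = 1*(621/7) = 621/7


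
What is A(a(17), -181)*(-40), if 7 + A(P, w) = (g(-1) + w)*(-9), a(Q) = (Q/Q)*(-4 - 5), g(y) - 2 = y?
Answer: -64520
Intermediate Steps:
g(y) = 2 + y
a(Q) = -9 (a(Q) = 1*(-9) = -9)
A(P, w) = -16 - 9*w (A(P, w) = -7 + ((2 - 1) + w)*(-9) = -7 + (1 + w)*(-9) = -7 + (-9 - 9*w) = -16 - 9*w)
A(a(17), -181)*(-40) = (-16 - 9*(-181))*(-40) = (-16 + 1629)*(-40) = 1613*(-40) = -64520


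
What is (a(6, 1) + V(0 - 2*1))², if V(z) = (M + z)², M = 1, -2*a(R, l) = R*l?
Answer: 4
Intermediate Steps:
a(R, l) = -R*l/2
V(z) = (1 + z)²
(a(6, 1) + V(0 - 2*1))² = (-½*6*1 + (1 + (0 - 2*1))²)² = (-3 + (1 + (0 - 2))²)² = (-3 + (1 - 2)²)² = (-3 + (-1)²)² = (-3 + 1)² = (-2)² = 4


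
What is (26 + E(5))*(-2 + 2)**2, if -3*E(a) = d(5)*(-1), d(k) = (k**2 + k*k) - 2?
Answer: 0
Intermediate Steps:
d(k) = -2 + 2*k**2 (d(k) = (k**2 + k**2) - 2 = 2*k**2 - 2 = -2 + 2*k**2)
E(a) = 16 (E(a) = -(-2 + 2*5**2)*(-1)/3 = -(-2 + 2*25)*(-1)/3 = -(-2 + 50)*(-1)/3 = -16*(-1) = -1/3*(-48) = 16)
(26 + E(5))*(-2 + 2)**2 = (26 + 16)*(-2 + 2)**2 = 42*0**2 = 42*0 = 0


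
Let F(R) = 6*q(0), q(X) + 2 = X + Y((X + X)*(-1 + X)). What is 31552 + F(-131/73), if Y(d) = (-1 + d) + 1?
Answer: 31540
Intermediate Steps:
Y(d) = d
q(X) = -2 + X + 2*X*(-1 + X) (q(X) = -2 + (X + (X + X)*(-1 + X)) = -2 + (X + (2*X)*(-1 + X)) = -2 + (X + 2*X*(-1 + X)) = -2 + X + 2*X*(-1 + X))
F(R) = -12 (F(R) = 6*(-2 - 1*0 + 2*0²) = 6*(-2 + 0 + 2*0) = 6*(-2 + 0 + 0) = 6*(-2) = -12)
31552 + F(-131/73) = 31552 - 12 = 31540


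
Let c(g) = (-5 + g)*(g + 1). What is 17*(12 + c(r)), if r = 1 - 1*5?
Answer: 663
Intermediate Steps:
r = -4 (r = 1 - 5 = -4)
c(g) = (1 + g)*(-5 + g) (c(g) = (-5 + g)*(1 + g) = (1 + g)*(-5 + g))
17*(12 + c(r)) = 17*(12 + (-5 + (-4)² - 4*(-4))) = 17*(12 + (-5 + 16 + 16)) = 17*(12 + 27) = 17*39 = 663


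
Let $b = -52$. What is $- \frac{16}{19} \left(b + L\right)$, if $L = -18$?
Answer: $\frac{1120}{19} \approx 58.947$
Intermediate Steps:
$- \frac{16}{19} \left(b + L\right) = - \frac{16}{19} \left(-52 - 18\right) = \left(-16\right) \frac{1}{19} \left(-70\right) = \left(- \frac{16}{19}\right) \left(-70\right) = \frac{1120}{19}$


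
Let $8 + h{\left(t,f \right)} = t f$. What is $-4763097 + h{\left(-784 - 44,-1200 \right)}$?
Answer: $-3769505$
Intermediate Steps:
$h{\left(t,f \right)} = -8 + f t$ ($h{\left(t,f \right)} = -8 + t f = -8 + f t$)
$-4763097 + h{\left(-784 - 44,-1200 \right)} = -4763097 - \left(8 + 1200 \left(-784 - 44\right)\right) = -4763097 - -993592 = -4763097 + \left(-8 + 993600\right) = -4763097 + 993592 = -3769505$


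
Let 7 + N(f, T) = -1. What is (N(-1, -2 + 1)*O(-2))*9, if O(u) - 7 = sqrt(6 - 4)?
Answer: -504 - 72*sqrt(2) ≈ -605.82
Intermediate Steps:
O(u) = 7 + sqrt(2) (O(u) = 7 + sqrt(6 - 4) = 7 + sqrt(2))
N(f, T) = -8 (N(f, T) = -7 - 1 = -8)
(N(-1, -2 + 1)*O(-2))*9 = -8*(7 + sqrt(2))*9 = (-56 - 8*sqrt(2))*9 = -504 - 72*sqrt(2)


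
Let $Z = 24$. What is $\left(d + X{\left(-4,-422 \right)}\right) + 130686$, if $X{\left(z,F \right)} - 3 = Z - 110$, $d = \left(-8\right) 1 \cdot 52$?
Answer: $130187$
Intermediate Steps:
$d = -416$ ($d = \left(-8\right) 52 = -416$)
$X{\left(z,F \right)} = -83$ ($X{\left(z,F \right)} = 3 + \left(24 - 110\right) = 3 - 86 = -83$)
$\left(d + X{\left(-4,-422 \right)}\right) + 130686 = \left(-416 - 83\right) + 130686 = -499 + 130686 = 130187$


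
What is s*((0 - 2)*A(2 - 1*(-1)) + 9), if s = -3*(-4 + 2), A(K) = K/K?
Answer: 42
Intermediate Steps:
A(K) = 1
s = 6 (s = -3*(-2) = 6)
s*((0 - 2)*A(2 - 1*(-1)) + 9) = 6*((0 - 2)*1 + 9) = 6*(-2*1 + 9) = 6*(-2 + 9) = 6*7 = 42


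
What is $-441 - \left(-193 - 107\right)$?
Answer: $-141$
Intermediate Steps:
$-441 - \left(-193 - 107\right) = -441 - -300 = -441 + 300 = -141$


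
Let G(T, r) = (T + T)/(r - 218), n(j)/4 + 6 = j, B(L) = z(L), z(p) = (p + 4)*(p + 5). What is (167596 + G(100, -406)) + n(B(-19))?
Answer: 13136111/78 ≈ 1.6841e+5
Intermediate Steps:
z(p) = (4 + p)*(5 + p)
B(L) = 20 + L² + 9*L
n(j) = -24 + 4*j
G(T, r) = 2*T/(-218 + r) (G(T, r) = (2*T)/(-218 + r) = 2*T/(-218 + r))
(167596 + G(100, -406)) + n(B(-19)) = (167596 + 2*100/(-218 - 406)) + (-24 + 4*(20 + (-19)² + 9*(-19))) = (167596 + 2*100/(-624)) + (-24 + 4*(20 + 361 - 171)) = (167596 + 2*100*(-1/624)) + (-24 + 4*210) = (167596 - 25/78) + (-24 + 840) = 13072463/78 + 816 = 13136111/78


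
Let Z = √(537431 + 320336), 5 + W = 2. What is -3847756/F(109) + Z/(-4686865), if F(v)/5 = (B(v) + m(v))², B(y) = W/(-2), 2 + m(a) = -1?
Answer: -15391024/45 - √857767/4686865 ≈ -3.4202e+5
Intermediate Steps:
W = -3 (W = -5 + 2 = -3)
m(a) = -3 (m(a) = -2 - 1 = -3)
Z = √857767 ≈ 926.16
B(y) = 3/2 (B(y) = -3/(-2) = -3*(-½) = 3/2)
F(v) = 45/4 (F(v) = 5*(3/2 - 3)² = 5*(-3/2)² = 5*(9/4) = 45/4)
-3847756/F(109) + Z/(-4686865) = -3847756/45/4 + √857767/(-4686865) = -3847756*4/45 + √857767*(-1/4686865) = -15391024/45 - √857767/4686865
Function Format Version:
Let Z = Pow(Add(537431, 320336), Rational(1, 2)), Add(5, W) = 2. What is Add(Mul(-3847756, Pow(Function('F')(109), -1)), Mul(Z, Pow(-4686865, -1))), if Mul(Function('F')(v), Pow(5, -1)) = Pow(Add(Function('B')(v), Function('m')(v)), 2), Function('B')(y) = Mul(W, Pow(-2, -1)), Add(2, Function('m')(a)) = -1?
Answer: Add(Rational(-15391024, 45), Mul(Rational(-1, 4686865), Pow(857767, Rational(1, 2)))) ≈ -3.4202e+5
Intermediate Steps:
W = -3 (W = Add(-5, 2) = -3)
Function('m')(a) = -3 (Function('m')(a) = Add(-2, -1) = -3)
Z = Pow(857767, Rational(1, 2)) ≈ 926.16
Function('B')(y) = Rational(3, 2) (Function('B')(y) = Mul(-3, Pow(-2, -1)) = Mul(-3, Rational(-1, 2)) = Rational(3, 2))
Function('F')(v) = Rational(45, 4) (Function('F')(v) = Mul(5, Pow(Add(Rational(3, 2), -3), 2)) = Mul(5, Pow(Rational(-3, 2), 2)) = Mul(5, Rational(9, 4)) = Rational(45, 4))
Add(Mul(-3847756, Pow(Function('F')(109), -1)), Mul(Z, Pow(-4686865, -1))) = Add(Mul(-3847756, Pow(Rational(45, 4), -1)), Mul(Pow(857767, Rational(1, 2)), Pow(-4686865, -1))) = Add(Mul(-3847756, Rational(4, 45)), Mul(Pow(857767, Rational(1, 2)), Rational(-1, 4686865))) = Add(Rational(-15391024, 45), Mul(Rational(-1, 4686865), Pow(857767, Rational(1, 2))))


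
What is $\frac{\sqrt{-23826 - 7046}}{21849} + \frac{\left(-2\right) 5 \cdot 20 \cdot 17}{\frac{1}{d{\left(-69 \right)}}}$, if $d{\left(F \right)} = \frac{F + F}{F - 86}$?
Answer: $- \frac{93840}{31} + \frac{2 i \sqrt{7718}}{21849} \approx -3027.1 + 0.0080418 i$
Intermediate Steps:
$d{\left(F \right)} = \frac{2 F}{-86 + F}$
$\frac{\sqrt{-23826 - 7046}}{21849} + \frac{\left(-2\right) 5 \cdot 20 \cdot 17}{\frac{1}{d{\left(-69 \right)}}} = \frac{\sqrt{-23826 - 7046}}{21849} + \frac{\left(-2\right) 5 \cdot 20 \cdot 17}{\frac{1}{2 \left(-69\right) \frac{1}{-86 - 69}}} = \sqrt{-30872} \cdot \frac{1}{21849} + \frac{\left(-10\right) 20 \cdot 17}{\frac{1}{2 \left(-69\right) \frac{1}{-155}}} = 2 i \sqrt{7718} \cdot \frac{1}{21849} + \frac{\left(-200\right) 17}{\frac{1}{2 \left(-69\right) \left(- \frac{1}{155}\right)}} = \frac{2 i \sqrt{7718}}{21849} - \frac{3400}{\frac{1}{\frac{138}{155}}} = \frac{2 i \sqrt{7718}}{21849} - \frac{3400}{\frac{155}{138}} = \frac{2 i \sqrt{7718}}{21849} - \frac{93840}{31} = - \frac{93840}{31} + \frac{2 i \sqrt{7718}}{21849}$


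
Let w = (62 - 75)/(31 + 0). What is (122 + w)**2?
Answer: 14205361/961 ≈ 14782.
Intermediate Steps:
w = -13/31 ≈ -0.41935
(122 + w)**2 = (122 - 13/31)**2 = (3769/31)**2 = 14205361/961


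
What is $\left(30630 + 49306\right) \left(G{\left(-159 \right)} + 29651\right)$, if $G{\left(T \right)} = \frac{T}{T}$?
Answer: $2370262272$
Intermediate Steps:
$G{\left(T \right)} = 1$
$\left(30630 + 49306\right) \left(G{\left(-159 \right)} + 29651\right) = \left(30630 + 49306\right) \left(1 + 29651\right) = 79936 \cdot 29652 = 2370262272$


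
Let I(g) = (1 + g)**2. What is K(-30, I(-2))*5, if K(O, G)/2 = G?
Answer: 10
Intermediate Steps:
K(O, G) = 2*G
K(-30, I(-2))*5 = (2*(1 - 2)**2)*5 = (2*(-1)**2)*5 = (2*1)*5 = 2*5 = 10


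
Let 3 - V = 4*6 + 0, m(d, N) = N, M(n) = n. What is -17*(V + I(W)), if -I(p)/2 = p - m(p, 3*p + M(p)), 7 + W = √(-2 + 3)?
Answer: 969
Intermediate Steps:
V = -21 (V = 3 - (4*6 + 0) = 3 - (24 + 0) = 3 - 1*24 = 3 - 24 = -21)
W = -6 (W = -7 + √(-2 + 3) = -7 + √1 = -7 + 1 = -6)
I(p) = 6*p (I(p) = -2*(p - (3*p + p)) = -2*(p - 4*p) = -(-6)*p = 6*p)
-17*(V + I(W)) = -17*(-21 + 6*(-6)) = -17*(-21 - 36) = -17*(-57) = 969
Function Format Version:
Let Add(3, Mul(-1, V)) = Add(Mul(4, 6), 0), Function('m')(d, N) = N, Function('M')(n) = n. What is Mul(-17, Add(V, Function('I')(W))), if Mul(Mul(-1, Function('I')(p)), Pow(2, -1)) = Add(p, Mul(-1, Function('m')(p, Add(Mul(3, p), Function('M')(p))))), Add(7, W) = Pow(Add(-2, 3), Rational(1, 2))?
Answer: 969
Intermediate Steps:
V = -21 (V = Add(3, Mul(-1, Add(Mul(4, 6), 0))) = Add(3, Mul(-1, Add(24, 0))) = Add(3, Mul(-1, 24)) = Add(3, -24) = -21)
W = -6 (W = Add(-7, Pow(Add(-2, 3), Rational(1, 2))) = Add(-7, Pow(1, Rational(1, 2))) = Add(-7, 1) = -6)
Function('I')(p) = Mul(6, p) (Function('I')(p) = Mul(-2, Add(p, Mul(-1, Add(Mul(3, p), p)))) = Mul(-2, Add(p, Mul(-1, Mul(4, p)))) = Mul(-2, Add(p, Mul(-4, p))) = Mul(-2, Mul(-3, p)) = Mul(6, p))
Mul(-17, Add(V, Function('I')(W))) = Mul(-17, Add(-21, Mul(6, -6))) = Mul(-17, Add(-21, -36)) = Mul(-17, -57) = 969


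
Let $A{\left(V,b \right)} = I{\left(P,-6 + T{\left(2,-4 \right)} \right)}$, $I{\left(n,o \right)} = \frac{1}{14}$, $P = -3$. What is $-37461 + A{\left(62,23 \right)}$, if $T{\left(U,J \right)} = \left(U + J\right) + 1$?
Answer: $- \frac{524453}{14} \approx -37461.0$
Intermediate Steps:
$T{\left(U,J \right)} = 1 + J + U$ ($T{\left(U,J \right)} = \left(J + U\right) + 1 = 1 + J + U$)
$I{\left(n,o \right)} = \frac{1}{14}$
$A{\left(V,b \right)} = \frac{1}{14}$
$-37461 + A{\left(62,23 \right)} = -37461 + \frac{1}{14} = - \frac{524453}{14}$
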